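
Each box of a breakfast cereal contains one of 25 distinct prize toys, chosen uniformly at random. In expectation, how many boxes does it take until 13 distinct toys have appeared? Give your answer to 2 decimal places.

17.82

Going from k to k+1 distinct takes a geometric number of boxes with mean 25/(25-k).
Sum over k = 0,...,12: E = 25/25 + 25/24 + 25/23 + ... + 25/14 + 25/13 = 17.819.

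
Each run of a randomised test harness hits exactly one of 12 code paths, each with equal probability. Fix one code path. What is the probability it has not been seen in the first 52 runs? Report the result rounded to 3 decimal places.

0.011

Each run misses the fixed code path with probability (12-1)/12 = 11/12, independently.
P(still missing after 52) = (11/12)^52 = 0.0108.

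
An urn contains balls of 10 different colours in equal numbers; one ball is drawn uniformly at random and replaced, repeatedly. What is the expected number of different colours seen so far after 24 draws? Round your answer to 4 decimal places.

9.2023

For each colour, P(seen in 24 draws) = 1 - (9/10)^24 = 0.92023.
By linearity of expectation, E[distinct seen] = 10·(1 - (9/10)^24) = 9.20234.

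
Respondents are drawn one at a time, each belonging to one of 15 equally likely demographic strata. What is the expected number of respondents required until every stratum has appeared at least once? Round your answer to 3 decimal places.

49.773

Split into phases: going from k distinct to k+1 distinct takes on average 15/(15-k) respondents.
E[T] = 15/15 + 15/14 + 15/13 + ... + 15/2 + 15/1 = 15·H_{15}.
H_{15} = 3.3182, so E[T] = 49.7734.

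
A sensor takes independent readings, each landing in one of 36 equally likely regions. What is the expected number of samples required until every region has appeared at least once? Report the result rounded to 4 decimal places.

150.2841

The wait to go from k to k+1 distinct regions is geometric with mean 36/(36-k).
E[T] = 36/36 + 36/35 + 36/34 + ... + 36/2 + 36/1 = 36·H_{36}.
H_{36} = 4.17456, so E[T] = 150.28413.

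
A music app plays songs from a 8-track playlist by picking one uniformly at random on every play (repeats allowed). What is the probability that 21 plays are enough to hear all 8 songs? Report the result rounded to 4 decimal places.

By inclusion–exclusion over which songs are missing,
P(all seen) = Σ_{j=0}^{8} (-1)^j C(8,j)((8-j)/8)^21
= 1.00000 - 0.48446 + 0.06660 - 0.00290 + 0.00003 - 0.00000 + 0.00000 - 0.00000 + 0.00000
= 0.57927.

0.5793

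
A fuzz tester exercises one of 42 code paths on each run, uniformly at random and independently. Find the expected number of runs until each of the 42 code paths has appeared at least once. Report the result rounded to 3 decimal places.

181.723

Split into phases: going from k distinct to k+1 distinct takes on average 42/(42-k) runs.
E[T] = 42/42 + 42/41 + 42/40 + ... + 42/2 + 42/1 = 42·H_{42}.
H_{42} = 4.3267, so E[T] = 181.7232.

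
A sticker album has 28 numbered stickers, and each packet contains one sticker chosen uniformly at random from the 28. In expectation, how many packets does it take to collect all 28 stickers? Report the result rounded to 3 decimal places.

After k distinct stickers have appeared, the next packet gives a new one with probability (28-k)/28, so the expected wait for the (k+1)-th is 28/(28-k).
E[T] = 28/28 + 28/27 + 28/26 + ... + 28/2 + 28/1 = 28·H_{28}.
H_{28} = 3.9272, so E[T] = 109.9608.

109.961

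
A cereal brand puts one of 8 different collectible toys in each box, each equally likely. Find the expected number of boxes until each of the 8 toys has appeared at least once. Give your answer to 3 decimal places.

Split into phases: going from k distinct to k+1 distinct takes on average 8/(8-k) boxes.
E[T] = 8/8 + 8/7 + 8/6 + ... + 8/2 + 8/1 = 8·H_{8}.
H_{8} = 2.7179, so E[T] = 21.7429.

21.743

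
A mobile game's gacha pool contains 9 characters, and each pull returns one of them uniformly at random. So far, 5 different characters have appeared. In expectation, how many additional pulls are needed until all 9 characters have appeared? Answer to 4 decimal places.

18.7500

From k distinct to k+1 distinct takes on average 9/(9-k) pulls.
Sum over k = 5,...,8: E = 9/4 + 9/3 + 9/2 + 9/1 = 18.75000.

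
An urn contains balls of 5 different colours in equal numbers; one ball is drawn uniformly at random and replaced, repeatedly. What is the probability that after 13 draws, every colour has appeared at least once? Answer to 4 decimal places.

By inclusion–exclusion over which colours are missing,
P(all seen) = Σ_{j=0}^{5} (-1)^j C(5,j)((5-j)/5)^13
= 1.00000 - 0.27488 + 0.01306 - 0.00007 + 0.00000 - 0.00000
= 0.73812.

0.7381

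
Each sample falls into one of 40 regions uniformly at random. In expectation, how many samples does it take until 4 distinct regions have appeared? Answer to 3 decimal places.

4.159

Going from k to k+1 distinct takes a geometric number of samples with mean 40/(40-k).
Sum over k = 0,...,3: E = 40/40 + 40/39 + 40/38 + 40/37 = 4.1594.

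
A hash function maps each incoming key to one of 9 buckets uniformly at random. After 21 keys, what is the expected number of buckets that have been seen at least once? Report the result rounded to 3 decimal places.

For each bucket, P(seen in 21 keys) = 1 - (8/9)^21 = 0.9157.
By linearity of expectation, E[distinct seen] = 9·(1 - (8/9)^21) = 8.2414.

8.241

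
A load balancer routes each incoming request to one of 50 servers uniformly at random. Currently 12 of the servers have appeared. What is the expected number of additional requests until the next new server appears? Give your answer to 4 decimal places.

1.3158

Each request yields a new server with probability (50-12)/50 = 38/50, so the wait is geometric with mean 50/38.
E = 50/38 = 1.31579.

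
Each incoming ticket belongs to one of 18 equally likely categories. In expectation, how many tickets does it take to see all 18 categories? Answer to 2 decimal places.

62.91

The wait to go from k to k+1 distinct categories is geometric with mean 18/(18-k).
E[T] = 18/18 + 18/17 + 18/16 + ... + 18/2 + 18/1 = 18·H_{18}.
H_{18} = 3.495, so E[T] = 62.912.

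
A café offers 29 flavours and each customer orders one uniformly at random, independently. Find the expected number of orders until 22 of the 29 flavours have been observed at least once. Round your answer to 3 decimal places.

With k distinct flavours already seen, the next new one arrives after an expected 29/(29-k) orders.
Sum over k = 0,...,21: E = 29/29 + 29/28 + 29/27 + ... + 29/9 + 29/8 = 39.6951.

39.695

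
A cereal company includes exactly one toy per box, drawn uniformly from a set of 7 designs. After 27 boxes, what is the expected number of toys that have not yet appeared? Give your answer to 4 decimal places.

For each toy, P(unseen after 27) = (6/7)^27 = 0.01558.
By linearity of expectation, E[unseen] = 7·(6/7)^27 = 0.10903.

0.1090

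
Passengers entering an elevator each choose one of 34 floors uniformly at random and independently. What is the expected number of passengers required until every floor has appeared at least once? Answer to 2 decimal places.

140.02

Split into phases: going from k distinct to k+1 distinct takes on average 34/(34-k) passengers.
E[T] = 34/34 + 34/33 + 34/32 + ... + 34/2 + 34/1 = 34·H_{34}.
H_{34} = 4.118, so E[T] = 140.019.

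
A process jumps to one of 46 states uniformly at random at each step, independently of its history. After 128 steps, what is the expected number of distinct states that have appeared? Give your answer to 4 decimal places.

43.2397

For each state, P(seen in 128 steps) = 1 - (45/46)^128 = 0.93999.
By linearity of expectation, E[distinct seen] = 46·(1 - (45/46)^128) = 43.23969.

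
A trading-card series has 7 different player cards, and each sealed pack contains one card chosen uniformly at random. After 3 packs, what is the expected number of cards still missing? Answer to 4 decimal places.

For each card, P(unseen after 3) = (6/7)^3 = 0.62974.
By linearity of expectation, E[unseen] = 7·(6/7)^3 = 4.40816.

4.4082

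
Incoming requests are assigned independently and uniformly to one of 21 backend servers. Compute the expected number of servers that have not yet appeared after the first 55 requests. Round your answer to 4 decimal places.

1.4349

For each server, P(unseen after 55) = (20/21)^55 = 0.06833.
By linearity of expectation, E[unseen] = 21·(20/21)^55 = 1.43485.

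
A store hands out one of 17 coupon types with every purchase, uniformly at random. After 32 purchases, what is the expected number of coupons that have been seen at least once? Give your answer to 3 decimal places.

14.557

For each coupon, P(seen in 32 purchases) = 1 - (16/17)^32 = 0.8563.
By linearity of expectation, E[distinct seen] = 17·(1 - (16/17)^32) = 14.5570.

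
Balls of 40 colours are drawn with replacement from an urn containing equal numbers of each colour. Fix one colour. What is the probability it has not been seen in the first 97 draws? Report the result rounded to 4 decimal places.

Each draw misses the fixed colour with probability (40-1)/40 = 39/40, independently.
P(still missing after 97) = (39/40)^97 = 0.08579.

0.0858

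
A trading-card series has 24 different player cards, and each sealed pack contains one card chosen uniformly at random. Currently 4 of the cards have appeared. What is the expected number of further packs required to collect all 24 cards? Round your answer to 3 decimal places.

86.346

With k distinct cards already seen, the next new one takes an expected 24/(24-k) packs.
Sum over k = 4,...,23: E = 24/20 + 24/19 + 24/18 + ... + 24/2 + 24/1 = 86.3458.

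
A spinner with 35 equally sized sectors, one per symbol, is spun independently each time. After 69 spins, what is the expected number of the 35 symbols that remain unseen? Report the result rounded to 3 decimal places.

For each symbol, P(unseen after 69) = (34/35)^69 = 0.1353.
By linearity of expectation, E[unseen] = 35·(34/35)^69 = 4.7361.

4.736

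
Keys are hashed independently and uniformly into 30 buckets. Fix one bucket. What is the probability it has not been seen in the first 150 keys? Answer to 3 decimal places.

0.006

On each key the fixed bucket fails to appear with probability 29/30.
P(still missing after 150) = (29/30)^150 = 0.0062.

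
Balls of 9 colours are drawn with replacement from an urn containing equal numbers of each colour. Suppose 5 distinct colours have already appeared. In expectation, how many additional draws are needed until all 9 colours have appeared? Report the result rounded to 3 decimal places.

From k distinct to k+1 distinct takes on average 9/(9-k) draws.
Sum over k = 5,...,8: E = 9/4 + 9/3 + 9/2 + 9/1 = 18.7500.

18.750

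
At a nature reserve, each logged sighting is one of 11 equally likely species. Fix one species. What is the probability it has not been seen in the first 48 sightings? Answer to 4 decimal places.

0.0103

Each sighting misses the fixed species with probability (11-1)/11 = 10/11, independently.
P(still missing after 48) = (10/11)^48 = 0.01031.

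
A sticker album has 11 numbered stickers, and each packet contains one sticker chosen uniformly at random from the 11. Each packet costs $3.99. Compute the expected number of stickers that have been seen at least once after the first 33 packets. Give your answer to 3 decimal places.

10.526

For each sticker, P(seen in 33 packets) = 1 - (10/11)^33 = 0.9569.
By linearity of expectation, E[distinct seen] = 11·(1 - (10/11)^33) = 10.5264.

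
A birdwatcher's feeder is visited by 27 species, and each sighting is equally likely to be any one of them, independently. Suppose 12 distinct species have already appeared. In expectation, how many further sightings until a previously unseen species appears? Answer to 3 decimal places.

1.800

Each sighting yields a new species with probability (27-12)/27 = 15/27, so the wait is geometric with mean 27/15.
E = 27/15 = 1.8000.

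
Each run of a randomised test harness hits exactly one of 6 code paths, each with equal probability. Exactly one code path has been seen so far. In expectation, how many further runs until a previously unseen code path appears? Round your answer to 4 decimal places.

The number of runs until the next new code path is geometric with success probability 5/6, so its mean is 6/5.
E = 6/5 = 1.20000.

1.2000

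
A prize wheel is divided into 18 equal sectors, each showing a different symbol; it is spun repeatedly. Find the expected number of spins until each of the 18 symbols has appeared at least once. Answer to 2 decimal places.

After k distinct symbols have appeared, the next spin gives a new one with probability (18-k)/18, so the expected wait for the (k+1)-th is 18/(18-k).
E[T] = 18/18 + 18/17 + 18/16 + ... + 18/2 + 18/1 = 18·H_{18}.
H_{18} = 3.495, so E[T] = 62.912.

62.91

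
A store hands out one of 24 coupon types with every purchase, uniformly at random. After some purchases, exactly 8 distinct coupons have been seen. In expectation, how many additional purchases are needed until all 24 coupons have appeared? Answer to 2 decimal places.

81.14

From k distinct to k+1 distinct takes on average 24/(24-k) purchases.
Sum over k = 8,...,23: E = 24/16 + 24/15 + 24/14 + ... + 24/2 + 24/1 = 81.137.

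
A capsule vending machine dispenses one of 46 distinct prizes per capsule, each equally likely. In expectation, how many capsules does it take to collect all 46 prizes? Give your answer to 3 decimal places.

Split into phases: going from k distinct to k+1 distinct takes on average 46/(46-k) capsules.
E[T] = 46/46 + 46/45 + 46/44 + ... + 46/2 + 46/1 = 46·H_{46}.
H_{46} = 4.4167, so E[T] = 203.1676.

203.168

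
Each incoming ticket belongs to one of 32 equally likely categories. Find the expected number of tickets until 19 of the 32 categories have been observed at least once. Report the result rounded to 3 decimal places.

28.108

Going from k to k+1 distinct takes a geometric number of tickets with mean 32/(32-k).
Sum over k = 0,...,18: E = 32/32 + 32/31 + 32/30 + ... + 32/15 + 32/14 = 28.1076.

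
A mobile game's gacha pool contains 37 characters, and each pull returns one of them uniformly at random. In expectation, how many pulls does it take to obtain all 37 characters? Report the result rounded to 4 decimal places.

155.4587

The wait to go from k to k+1 distinct characters is geometric with mean 37/(37-k).
E[T] = 37/37 + 37/36 + 37/35 + ... + 37/2 + 37/1 = 37·H_{37}.
H_{37} = 4.20159, so E[T] = 155.45869.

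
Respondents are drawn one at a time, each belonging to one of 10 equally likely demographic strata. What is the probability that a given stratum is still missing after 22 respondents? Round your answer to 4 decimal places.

0.0985

On each respondent the fixed stratum fails to appear with probability 9/10.
P(still missing after 22) = (9/10)^22 = 0.09848.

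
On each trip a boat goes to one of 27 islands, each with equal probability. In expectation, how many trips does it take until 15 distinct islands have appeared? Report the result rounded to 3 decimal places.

Going from k to k+1 distinct takes a geometric number of trips with mean 27/(27-k).
Sum over k = 0,...,14: E = 27/27 + 27/26 + 27/25 + ... + 27/14 + 27/13 = 21.2826.

21.283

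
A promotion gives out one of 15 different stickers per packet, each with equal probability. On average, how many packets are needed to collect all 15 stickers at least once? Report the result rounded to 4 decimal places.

49.7734

The wait to go from k to k+1 distinct stickers is geometric with mean 15/(15-k).
E[T] = 15/15 + 15/14 + 15/13 + ... + 15/2 + 15/1 = 15·H_{15}.
H_{15} = 3.31823, so E[T] = 49.77343.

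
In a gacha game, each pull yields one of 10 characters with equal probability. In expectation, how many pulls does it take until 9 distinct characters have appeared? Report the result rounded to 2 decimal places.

19.29

Going from k to k+1 distinct takes a geometric number of pulls with mean 10/(10-k).
Sum over k = 0,...,8: E = 10/10 + 10/9 + 10/8 + ... + 10/3 + 10/2 = 19.290.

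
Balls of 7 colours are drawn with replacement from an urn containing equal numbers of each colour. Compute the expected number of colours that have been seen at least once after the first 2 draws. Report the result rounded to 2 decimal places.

For each colour, P(seen in 2 draws) = 1 - (6/7)^2 = 0.265.
By linearity of expectation, E[distinct seen] = 7·(1 - (6/7)^2) = 1.857.

1.86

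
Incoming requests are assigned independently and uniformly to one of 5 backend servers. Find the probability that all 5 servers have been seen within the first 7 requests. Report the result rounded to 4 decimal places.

0.2150

Let A_i be the event that server i is missing after 7 requests. By inclusion–exclusion on the A_i,
P(all seen) = Σ_{j=0}^{5} (-1)^j C(5,j)((5-j)/5)^7
= 1.00000 - 1.04858 + 0.27994 - 0.01638 + 0.00006 - 0.00000
= 0.21504.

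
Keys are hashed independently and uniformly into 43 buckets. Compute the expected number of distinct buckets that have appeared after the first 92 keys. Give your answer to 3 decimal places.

38.065

For each bucket, P(seen in 92 keys) = 1 - (42/43)^92 = 0.8852.
By linearity of expectation, E[distinct seen] = 43·(1 - (42/43)^92) = 38.0648.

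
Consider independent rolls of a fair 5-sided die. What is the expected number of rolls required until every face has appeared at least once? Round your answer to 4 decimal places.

11.4167

The wait to go from k to k+1 distinct faces is geometric with mean 5/(5-k).
E[T] = 5/5 + 5/4 + 5/3 + 5/2 + 5/1 = 5·H_{5}.
H_{5} = 2.28333, so E[T] = 11.41667.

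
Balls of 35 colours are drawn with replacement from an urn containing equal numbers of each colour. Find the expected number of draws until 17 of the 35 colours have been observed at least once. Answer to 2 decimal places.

22.81

Going from k to k+1 distinct takes a geometric number of draws with mean 35/(35-k).
Sum over k = 0,...,16: E = 35/35 + 35/34 + 35/33 + ... + 35/20 + 35/19 = 22.809.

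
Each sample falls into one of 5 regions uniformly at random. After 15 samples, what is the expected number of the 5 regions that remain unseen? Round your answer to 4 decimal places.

0.1759

For each region, P(unseen after 15) = (4/5)^15 = 0.03518.
By linearity of expectation, E[unseen] = 5·(4/5)^15 = 0.17592.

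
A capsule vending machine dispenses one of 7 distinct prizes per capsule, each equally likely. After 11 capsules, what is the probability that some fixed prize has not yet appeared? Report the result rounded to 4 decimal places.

0.1835

Each capsule misses the fixed prize with probability (7-1)/7 = 6/7, independently.
P(still missing after 11) = (6/7)^11 = 0.18348.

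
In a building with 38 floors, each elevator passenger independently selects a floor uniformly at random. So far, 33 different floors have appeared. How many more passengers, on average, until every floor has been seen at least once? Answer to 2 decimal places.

86.77

From k distinct to k+1 distinct takes on average 38/(38-k) passengers.
Sum over k = 33,...,37: E = 38/5 + 38/4 + 38/3 + 38/2 + 38/1 = 86.767.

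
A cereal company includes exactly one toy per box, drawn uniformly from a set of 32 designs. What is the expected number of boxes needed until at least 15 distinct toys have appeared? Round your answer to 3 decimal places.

19.806

With k distinct toys already seen, the next new one arrives after an expected 32/(32-k) boxes.
Sum over k = 0,...,14: E = 32/32 + 32/31 + 32/30 + ... + 32/19 + 32/18 = 19.8062.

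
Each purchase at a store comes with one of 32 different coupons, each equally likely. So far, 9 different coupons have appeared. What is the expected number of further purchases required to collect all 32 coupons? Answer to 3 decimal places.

With k distinct coupons already seen, the next new one takes an expected 32/(32-k) purchases.
Sum over k = 9,...,31: E = 32/23 + 32/22 + 32/21 + ... + 32/2 + 32/1 = 119.4973.

119.497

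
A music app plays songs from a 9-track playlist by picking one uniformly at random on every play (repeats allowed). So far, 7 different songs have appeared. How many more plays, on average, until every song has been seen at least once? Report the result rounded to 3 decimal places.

With k distinct songs already seen, the next new one takes an expected 9/(9-k) plays.
Sum over k = 7,...,8: E = 9/2 + 9/1 = 13.5000.

13.500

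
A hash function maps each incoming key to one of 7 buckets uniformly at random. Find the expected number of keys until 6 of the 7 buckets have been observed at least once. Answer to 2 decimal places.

Going from k to k+1 distinct takes a geometric number of keys with mean 7/(7-k).
Sum over k = 0,...,5: E = 7/7 + 7/6 + 7/5 + 7/4 + 7/3 + 7/2 = 11.150.

11.15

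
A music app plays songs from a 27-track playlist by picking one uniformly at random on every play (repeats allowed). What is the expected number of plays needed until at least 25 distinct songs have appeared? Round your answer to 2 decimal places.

Going from k to k+1 distinct takes a geometric number of plays with mean 27/(27-k).
Sum over k = 0,...,24: E = 27/27 + 27/26 + 27/25 + ... + 27/4 + 27/3 = 64.569.

64.57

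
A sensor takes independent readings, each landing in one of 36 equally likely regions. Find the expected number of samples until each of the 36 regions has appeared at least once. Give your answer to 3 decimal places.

150.284

The wait to go from k to k+1 distinct regions is geometric with mean 36/(36-k).
E[T] = 36/36 + 36/35 + 36/34 + ... + 36/2 + 36/1 = 36·H_{36}.
H_{36} = 4.1746, so E[T] = 150.2841.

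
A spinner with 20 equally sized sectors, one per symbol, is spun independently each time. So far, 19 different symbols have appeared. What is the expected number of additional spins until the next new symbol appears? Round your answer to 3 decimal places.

20.000

Each spin yields a new symbol with probability (20-19)/20 = 1/20, so the wait is geometric with mean 20/1.
E = 20/1 = 20.0000.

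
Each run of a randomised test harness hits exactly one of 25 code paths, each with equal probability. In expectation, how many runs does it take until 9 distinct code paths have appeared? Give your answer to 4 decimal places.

Going from k to k+1 distinct takes a geometric number of runs with mean 25/(25-k).
Sum over k = 0,...,8: E = 25/25 + 25/24 + 25/23 + ... + 25/18 + 25/17 = 10.88073.

10.8807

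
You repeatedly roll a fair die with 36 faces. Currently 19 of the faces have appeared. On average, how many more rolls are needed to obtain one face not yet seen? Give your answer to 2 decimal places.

Each roll yields a new face with probability (36-19)/36 = 17/36, so the wait is geometric with mean 36/17.
E = 36/17 = 2.118.

2.12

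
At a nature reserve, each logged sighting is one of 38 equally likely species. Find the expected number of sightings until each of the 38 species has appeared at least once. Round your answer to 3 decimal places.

After k distinct species have appeared, the next sighting gives a new one with probability (38-k)/38, so the expected wait for the (k+1)-th is 38/(38-k).
E[T] = 38/38 + 38/37 + 38/36 + ... + 38/2 + 38/1 = 38·H_{38}.
H_{38} = 4.2279, so E[T] = 160.6603.

160.660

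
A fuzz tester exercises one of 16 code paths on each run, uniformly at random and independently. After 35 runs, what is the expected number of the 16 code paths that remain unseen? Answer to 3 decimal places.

For each code path, P(unseen after 35) = (15/16)^35 = 0.1045.
By linearity of expectation, E[unseen] = 16·(15/16)^35 = 1.6715.

1.672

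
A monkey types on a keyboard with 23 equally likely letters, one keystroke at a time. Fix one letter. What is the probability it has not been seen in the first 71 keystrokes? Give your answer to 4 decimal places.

0.0426

Each keystroke misses the fixed letter with probability (23-1)/23 = 22/23, independently.
P(still missing after 71) = (22/23)^71 = 0.04259.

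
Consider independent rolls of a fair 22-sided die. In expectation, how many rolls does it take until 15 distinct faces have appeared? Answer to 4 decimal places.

24.1550

With k distinct faces already seen, the next new one arrives after an expected 22/(22-k) rolls.
Sum over k = 0,...,14: E = 22/22 + 22/21 + 22/20 + ... + 22/9 + 22/8 = 24.15503.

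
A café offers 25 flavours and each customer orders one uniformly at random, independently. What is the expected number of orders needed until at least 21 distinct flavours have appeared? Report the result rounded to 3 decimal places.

With k distinct flavours already seen, the next new one arrives after an expected 25/(25-k) orders.
Sum over k = 0,...,20: E = 25/25 + 25/24 + 25/23 + ... + 25/6 + 25/5 = 43.3156.

43.316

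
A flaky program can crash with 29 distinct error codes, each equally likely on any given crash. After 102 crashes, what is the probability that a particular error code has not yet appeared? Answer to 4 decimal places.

On each crash the fixed error code fails to appear with probability 28/29.
P(still missing after 102) = (28/29)^102 = 0.02789.

0.0279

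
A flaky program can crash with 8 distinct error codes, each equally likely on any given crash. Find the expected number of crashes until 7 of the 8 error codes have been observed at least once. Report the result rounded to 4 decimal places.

13.7429

Going from k to k+1 distinct takes a geometric number of crashes with mean 8/(8-k).
Sum over k = 0,...,6: E = 8/8 + 8/7 + 8/6 + ... + 8/3 + 8/2 = 13.74286.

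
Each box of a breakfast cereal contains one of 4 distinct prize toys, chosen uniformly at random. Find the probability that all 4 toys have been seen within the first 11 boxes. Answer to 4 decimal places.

By inclusion–exclusion over which toys are missing,
P(all seen) = Σ_{j=0}^{4} (-1)^j C(4,j)((4-j)/4)^11
= 1.00000 - 0.16894 + 0.00293 - 0.00000 + 0.00000
= 0.83399.

0.8340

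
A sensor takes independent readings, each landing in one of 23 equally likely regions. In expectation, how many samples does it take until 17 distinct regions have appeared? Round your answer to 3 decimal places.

With k distinct regions already seen, the next new one arrives after an expected 23/(23-k) samples.
Sum over k = 0,...,16: E = 23/23 + 23/22 + 23/21 + ... + 23/8 + 23/7 = 29.5387.

29.539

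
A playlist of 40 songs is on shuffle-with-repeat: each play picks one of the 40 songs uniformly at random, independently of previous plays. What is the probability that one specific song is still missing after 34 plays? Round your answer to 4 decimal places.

Each play misses the fixed song with probability (40-1)/40 = 39/40, independently.
P(still missing after 34) = (39/40)^34 = 0.42282.

0.4228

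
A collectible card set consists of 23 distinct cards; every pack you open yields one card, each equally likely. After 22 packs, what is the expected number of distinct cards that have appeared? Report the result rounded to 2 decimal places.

14.35

For each card, P(seen in 22 packs) = 1 - (22/23)^22 = 0.624.
By linearity of expectation, E[distinct seen] = 23·(1 - (22/23)^22) = 14.350.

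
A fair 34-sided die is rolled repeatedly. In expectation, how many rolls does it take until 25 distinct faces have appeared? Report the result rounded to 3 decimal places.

43.834

With k distinct faces already seen, the next new one arrives after an expected 34/(34-k) rolls.
Sum over k = 0,...,24: E = 34/34 + 34/33 + 34/32 + ... + 34/11 + 34/10 = 43.8342.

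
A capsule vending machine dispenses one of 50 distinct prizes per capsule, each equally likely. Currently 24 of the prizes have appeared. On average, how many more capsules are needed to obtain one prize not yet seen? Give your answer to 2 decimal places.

The number of capsules until the next new prize is geometric with success probability 26/50, so its mean is 50/26.
E = 50/26 = 1.923.

1.92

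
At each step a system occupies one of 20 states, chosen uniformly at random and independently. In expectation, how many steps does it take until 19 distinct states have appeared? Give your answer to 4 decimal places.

51.9548

With k distinct states already seen, the next new one arrives after an expected 20/(20-k) steps.
Sum over k = 0,...,18: E = 20/20 + 20/19 + 20/18 + ... + 20/3 + 20/2 = 51.95479.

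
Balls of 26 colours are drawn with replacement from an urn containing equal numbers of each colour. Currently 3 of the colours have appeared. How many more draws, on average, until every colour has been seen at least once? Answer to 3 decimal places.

97.092

From k distinct to k+1 distinct takes on average 26/(26-k) draws.
Sum over k = 3,...,25: E = 26/23 + 26/22 + 26/21 + ... + 26/2 + 26/1 = 97.0916.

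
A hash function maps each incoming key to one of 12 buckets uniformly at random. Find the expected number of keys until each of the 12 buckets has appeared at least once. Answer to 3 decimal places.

The wait to go from k to k+1 distinct buckets is geometric with mean 12/(12-k).
E[T] = 12/12 + 12/11 + 12/10 + ... + 12/2 + 12/1 = 12·H_{12}.
H_{12} = 3.1032, so E[T] = 37.2385.

37.239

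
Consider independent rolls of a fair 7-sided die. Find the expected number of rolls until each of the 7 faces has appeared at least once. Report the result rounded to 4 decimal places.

18.1500

The wait to go from k to k+1 distinct faces is geometric with mean 7/(7-k).
E[T] = 7/7 + 7/6 + 7/5 + ... + 7/2 + 7/1 = 7·H_{7}.
H_{7} = 2.59286, so E[T] = 18.15000.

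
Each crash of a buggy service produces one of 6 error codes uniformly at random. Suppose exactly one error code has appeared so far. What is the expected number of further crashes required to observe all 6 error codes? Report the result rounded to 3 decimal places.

With k distinct error codes already seen, the next new one takes an expected 6/(6-k) crashes.
Sum over k = 1,...,5: E = 6/5 + 6/4 + 6/3 + 6/2 + 6/1 = 13.7000.

13.700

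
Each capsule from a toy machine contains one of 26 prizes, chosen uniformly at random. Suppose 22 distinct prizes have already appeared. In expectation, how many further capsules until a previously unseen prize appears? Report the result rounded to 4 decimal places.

The number of capsules until the next new prize is geometric with success probability 4/26, so its mean is 26/4.
E = 26/4 = 6.50000.

6.5000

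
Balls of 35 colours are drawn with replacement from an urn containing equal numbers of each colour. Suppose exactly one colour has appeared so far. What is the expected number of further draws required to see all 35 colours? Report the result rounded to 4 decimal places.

144.1373

The wait to go from k to k+1 distinct colours is geometric with mean 35/(35-k).
Sum over k = 1,...,34: E = 35/34 + 35/33 + 35/32 + ... + 35/2 + 35/1 = 144.13735.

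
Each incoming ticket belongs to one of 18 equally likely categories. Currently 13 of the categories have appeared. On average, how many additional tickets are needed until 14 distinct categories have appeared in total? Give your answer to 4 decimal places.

3.6000

With k distinct categories already seen, the next new one takes an expected 18/(18-k) tickets.
Only the k = 13 term is needed: E = 18/5 = 3.60000.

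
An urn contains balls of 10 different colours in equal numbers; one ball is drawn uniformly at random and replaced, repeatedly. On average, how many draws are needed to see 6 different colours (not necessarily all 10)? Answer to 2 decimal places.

With k distinct colours already seen, the next new one arrives after an expected 10/(10-k) draws.
Sum over k = 0,...,5: E = 10/10 + 10/9 + 10/8 + 10/7 + 10/6 + 10/5 = 8.456.

8.46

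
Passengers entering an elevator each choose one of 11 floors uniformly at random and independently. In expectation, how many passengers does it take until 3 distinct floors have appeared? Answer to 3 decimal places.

3.322

With k distinct floors already seen, the next new one arrives after an expected 11/(11-k) passengers.
Sum over k = 0,...,2: E = 11/11 + 11/10 + 11/9 = 3.3222.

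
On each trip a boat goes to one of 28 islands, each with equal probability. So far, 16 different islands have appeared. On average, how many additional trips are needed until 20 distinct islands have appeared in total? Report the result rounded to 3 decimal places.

10.790

The wait to go from k to k+1 distinct islands is geometric with mean 28/(28-k).
Sum over k = 16,...,19: E = 28/12 + 28/11 + 28/10 + 28/9 = 10.7899.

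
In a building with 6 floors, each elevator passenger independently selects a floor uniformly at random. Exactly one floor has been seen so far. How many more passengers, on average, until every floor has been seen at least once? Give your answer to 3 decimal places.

With k distinct floors already seen, the next new one takes an expected 6/(6-k) passengers.
Sum over k = 1,...,5: E = 6/5 + 6/4 + 6/3 + 6/2 + 6/1 = 13.7000.

13.700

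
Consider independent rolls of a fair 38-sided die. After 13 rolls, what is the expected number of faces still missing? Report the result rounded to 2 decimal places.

For each face, P(unseen after 13) = (37/38)^13 = 0.707.
By linearity of expectation, E[unseen] = 38·(37/38)^13 = 26.867.

26.87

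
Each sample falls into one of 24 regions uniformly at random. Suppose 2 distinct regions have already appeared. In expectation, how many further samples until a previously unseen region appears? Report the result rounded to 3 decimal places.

1.091

The number of samples until the next new region is geometric with success probability 22/24, so its mean is 24/22.
E = 24/22 = 1.0909.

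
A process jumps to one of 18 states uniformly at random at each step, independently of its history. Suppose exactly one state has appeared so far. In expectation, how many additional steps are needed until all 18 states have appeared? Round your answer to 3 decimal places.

From k distinct to k+1 distinct takes on average 18/(18-k) steps.
Sum over k = 1,...,17: E = 18/17 + 18/16 + 18/15 + ... + 18/2 + 18/1 = 61.9119.

61.912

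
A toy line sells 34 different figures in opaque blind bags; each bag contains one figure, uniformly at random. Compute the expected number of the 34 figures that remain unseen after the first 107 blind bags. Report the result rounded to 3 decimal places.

1.394

For each figure, P(unseen after 107) = (33/34)^107 = 0.0410.
By linearity of expectation, E[unseen] = 34·(33/34)^107 = 1.3939.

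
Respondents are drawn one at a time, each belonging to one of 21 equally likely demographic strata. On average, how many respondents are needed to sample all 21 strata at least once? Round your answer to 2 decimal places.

The wait to go from k to k+1 distinct strata is geometric with mean 21/(21-k).
E[T] = 21/21 + 21/20 + 21/19 + ... + 21/2 + 21/1 = 21·H_{21}.
H_{21} = 3.645, so E[T] = 76.553.

76.55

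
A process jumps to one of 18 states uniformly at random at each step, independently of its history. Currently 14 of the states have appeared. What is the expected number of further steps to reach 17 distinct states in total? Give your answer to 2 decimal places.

19.50

With k distinct states already seen, the next new one takes an expected 18/(18-k) steps.
Sum over k = 14,...,16: E = 18/4 + 18/3 + 18/2 = 19.500.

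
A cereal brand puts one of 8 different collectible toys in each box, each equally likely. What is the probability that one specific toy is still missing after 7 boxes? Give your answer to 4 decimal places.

Each box misses the fixed toy with probability (8-1)/8 = 7/8, independently.
P(still missing after 7) = (7/8)^7 = 0.39270.

0.3927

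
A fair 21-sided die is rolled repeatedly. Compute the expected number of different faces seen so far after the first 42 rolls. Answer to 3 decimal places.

For each face, P(seen in 42 rolls) = 1 - (20/21)^42 = 0.8712.
By linearity of expectation, E[distinct seen] = 21·(1 - (20/21)^42) = 18.2944.

18.294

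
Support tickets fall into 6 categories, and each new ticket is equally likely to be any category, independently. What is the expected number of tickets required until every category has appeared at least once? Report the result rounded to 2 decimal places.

After k distinct categories have appeared, the next ticket gives a new one with probability (6-k)/6, so the expected wait for the (k+1)-th is 6/(6-k).
E[T] = 6/6 + 6/5 + 6/4 + 6/3 + 6/2 + 6/1 = 6·H_{6}.
H_{6} = 2.450, so E[T] = 14.700.

14.70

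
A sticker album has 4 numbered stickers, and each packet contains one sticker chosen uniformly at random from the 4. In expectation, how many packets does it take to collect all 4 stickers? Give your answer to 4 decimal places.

8.3333

Split into phases: going from k distinct to k+1 distinct takes on average 4/(4-k) packets.
E[T] = 4/4 + 4/3 + 4/2 + 4/1 = 4·H_{4}.
H_{4} = 2.08333, so E[T] = 8.33333.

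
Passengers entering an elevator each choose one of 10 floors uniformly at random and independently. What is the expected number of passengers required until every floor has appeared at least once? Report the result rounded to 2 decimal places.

29.29

The wait to go from k to k+1 distinct floors is geometric with mean 10/(10-k).
E[T] = 10/10 + 10/9 + 10/8 + ... + 10/2 + 10/1 = 10·H_{10}.
H_{10} = 2.929, so E[T] = 29.290.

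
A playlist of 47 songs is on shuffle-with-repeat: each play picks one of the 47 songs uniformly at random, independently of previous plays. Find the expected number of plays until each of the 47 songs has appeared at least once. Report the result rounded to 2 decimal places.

The wait to go from k to k+1 distinct songs is geometric with mean 47/(47-k).
E[T] = 47/47 + 47/46 + 47/45 + ... + 47/2 + 47/1 = 47·H_{47}.
H_{47} = 4.438, so E[T] = 208.584.

208.58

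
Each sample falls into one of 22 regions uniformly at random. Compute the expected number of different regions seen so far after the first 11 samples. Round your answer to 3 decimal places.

8.812

For each region, P(seen in 11 samples) = 1 - (21/22)^11 = 0.4005.
By linearity of expectation, E[distinct seen] = 22·(1 - (21/22)^11) = 8.8118.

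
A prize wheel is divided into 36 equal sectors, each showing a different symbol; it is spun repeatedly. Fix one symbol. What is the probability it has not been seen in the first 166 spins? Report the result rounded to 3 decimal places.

0.009

Each spin misses the fixed symbol with probability (36-1)/36 = 35/36, independently.
P(still missing after 166) = (35/36)^166 = 0.0093.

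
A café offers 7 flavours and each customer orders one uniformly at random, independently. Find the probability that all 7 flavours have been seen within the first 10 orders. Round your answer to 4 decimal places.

Let A_i be the event that flavour i is missing after 10 orders. By inclusion–exclusion on the A_i,
P(all seen) = Σ_{j=0}^{7} (-1)^j C(7,j)((7-j)/7)^10
= 1.00000 - 1.49841 + 0.72600 - 0.12992 + 0.00732 - 0.00008 + 0.00000 - 0.00000
= 0.10491.

0.1049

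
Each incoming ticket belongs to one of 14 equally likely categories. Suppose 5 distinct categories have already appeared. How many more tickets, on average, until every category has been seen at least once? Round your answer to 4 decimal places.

The wait to go from k to k+1 distinct categories is geometric with mean 14/(14-k).
Sum over k = 5,...,13: E = 14/9 + 14/8 + 14/7 + ... + 14/2 + 14/1 = 39.60556.

39.6056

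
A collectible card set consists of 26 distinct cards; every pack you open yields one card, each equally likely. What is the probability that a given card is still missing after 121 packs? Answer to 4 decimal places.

0.0087

Each pack misses the fixed card with probability (26-1)/26 = 25/26, independently.
P(still missing after 121) = (25/26)^121 = 0.00869.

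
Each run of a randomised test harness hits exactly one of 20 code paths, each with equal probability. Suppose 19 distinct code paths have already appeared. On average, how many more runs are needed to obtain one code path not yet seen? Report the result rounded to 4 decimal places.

Each run yields a new code path with probability (20-19)/20 = 1/20, so the wait is geometric with mean 20/1.
E = 20/1 = 20.00000.

20.0000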